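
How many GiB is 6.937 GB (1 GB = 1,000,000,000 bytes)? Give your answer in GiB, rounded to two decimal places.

6.937 GB = 6.937 × 10^9 bytes = 6,937,000,000 bytes
1 GiB = 1,073,741,824 bytes
6,937,000,000 / 1,073,741,824 = 6.46 GiB

6.46 GiB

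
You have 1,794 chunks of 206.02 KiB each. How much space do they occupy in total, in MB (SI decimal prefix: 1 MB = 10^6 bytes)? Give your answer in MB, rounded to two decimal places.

Total = 1,794 × 206.02 KiB = 369599.88 KiB
= 369599.88 × 1,024 bytes = 378,470,277.12 bytes
1 MB = 1,000,000 bytes
378,470,277.12 / 1,000,000 = 378.47 MB

378.47 MB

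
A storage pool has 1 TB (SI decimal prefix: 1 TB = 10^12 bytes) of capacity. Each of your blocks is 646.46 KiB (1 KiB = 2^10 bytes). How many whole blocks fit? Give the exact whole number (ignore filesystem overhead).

1,510,630

Capacity: 1 TB = 1,000,000,000,000 bytes
Per item: 646.46 KiB = 661,975.04 bytes
⌊1,000,000,000,000 / 661,975.04⌋ = 1,510,630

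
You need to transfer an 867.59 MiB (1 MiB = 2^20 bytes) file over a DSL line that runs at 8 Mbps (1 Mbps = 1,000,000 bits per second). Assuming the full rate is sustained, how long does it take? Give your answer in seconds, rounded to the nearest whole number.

910 seconds

867.59 MiB = 909,734,051.84 bytes = 7,277,872,414.72 bits
8 Mbps = 8,000,000 bits/s
time = 7,277,872,414.72 / 8,000,000 = 910 s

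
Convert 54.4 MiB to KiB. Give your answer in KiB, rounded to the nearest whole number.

54.4 MiB = 54.4 × 2^20 bytes = 57,042,534.4 bytes
1 KiB = 2^10 bytes = 1,024 bytes
57,042,534.4 / 1,024 = 55,706 KiB

55,706 KiB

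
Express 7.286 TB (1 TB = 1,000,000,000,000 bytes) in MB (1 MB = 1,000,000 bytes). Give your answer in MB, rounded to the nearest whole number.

7,286,000 MB

7.286 TB = 7.286 × 10^12 bytes = 7,286,000,000,000 bytes
1 MB = 1,000,000 bytes
7,286,000,000,000 / 1,000,000 = 7,286,000 MB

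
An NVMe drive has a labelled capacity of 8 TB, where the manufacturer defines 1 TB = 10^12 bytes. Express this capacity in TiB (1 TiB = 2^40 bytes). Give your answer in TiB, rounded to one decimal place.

7.3 TiB

8 TB × 1,000,000,000,000 bytes/TB = 8,000,000,000,000 bytes
1 TiB = 1,099,511,627,776 bytes
8,000,000,000,000 / 1,099,511,627,776 = 7.3 TiB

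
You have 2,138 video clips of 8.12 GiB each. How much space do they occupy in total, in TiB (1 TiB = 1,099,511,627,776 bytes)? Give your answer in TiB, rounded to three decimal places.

16.954 TiB

Total = 2,138 × 8.12 GiB = 17360.56 GiB
= 17360.56 × 1,073,741,824 bytes = 18,640,759,360,061.44 bytes
1 TiB = 1,099,511,627,776 bytes
18,640,759,360,061.44 / 1,099,511,627,776 = 16.954 TiB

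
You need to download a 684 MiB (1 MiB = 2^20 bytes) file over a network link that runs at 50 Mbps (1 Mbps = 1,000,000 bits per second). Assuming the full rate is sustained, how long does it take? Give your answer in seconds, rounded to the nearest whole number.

115 seconds

684 MiB = 717,225,984 bytes = 5,737,807,872 bits
50 Mbps = 50,000,000 bits/s
time = 5,737,807,872 / 50,000,000 = 115 s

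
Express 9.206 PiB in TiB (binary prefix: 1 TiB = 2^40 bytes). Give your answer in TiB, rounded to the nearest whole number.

9,427 TiB

9.206 PiB = 9.206 × 2^50 bytes = 10,365,034,542,393,196.544 bytes
1 TiB = 2^40 bytes = 1,099,511,627,776 bytes
10,365,034,542,393,196.544 / 1,099,511,627,776 = 9,427 TiB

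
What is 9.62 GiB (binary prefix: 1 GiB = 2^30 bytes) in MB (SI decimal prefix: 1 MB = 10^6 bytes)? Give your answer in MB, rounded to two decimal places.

9.62 GiB = 9.62 × 2^30 bytes = 10,329,396,346.88 bytes
1 MB = 1,000,000 bytes
10,329,396,346.88 / 1,000,000 = 10,329.40 MB

10,329.40 MB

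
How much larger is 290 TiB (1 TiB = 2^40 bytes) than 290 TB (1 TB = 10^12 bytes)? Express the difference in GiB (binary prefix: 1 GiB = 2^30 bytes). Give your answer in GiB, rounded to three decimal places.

290 TiB = 290 × 1,099,511,627,776 = 318,858,372,055,040 bytes
290 TB = 290 × 1,000,000,000,000 = 290,000,000,000,000 bytes
difference = 28,858,372,055,040 bytes
28,858,372,055,040 / 1,073,741,824 = 26,876.453 GiB

26,876.453 GiB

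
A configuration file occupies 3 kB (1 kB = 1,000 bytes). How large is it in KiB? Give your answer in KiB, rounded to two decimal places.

3 kB = 3 × 10^3 bytes = 3,000 bytes
1 KiB = 2^10 bytes = 1,024 bytes
3,000 / 1,024 = 2.93 KiB

2.93 KiB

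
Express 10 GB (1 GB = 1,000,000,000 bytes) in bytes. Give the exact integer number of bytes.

10,000,000,000 bytes

10 × 1,000,000,000 = 10,000,000,000 bytes  (1 GB = 10^9 bytes)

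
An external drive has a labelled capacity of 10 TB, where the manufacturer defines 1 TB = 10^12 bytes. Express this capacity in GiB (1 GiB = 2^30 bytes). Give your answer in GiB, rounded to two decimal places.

10 TB = 10 × 10^12 bytes = 10,000,000,000,000 bytes
1 GiB = 2^30 bytes = 1,073,741,824 bytes
10,000,000,000,000 / 1,073,741,824 = 9,313.23 GiB

9,313.23 GiB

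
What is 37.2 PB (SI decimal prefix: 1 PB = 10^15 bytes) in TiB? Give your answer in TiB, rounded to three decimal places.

37.2 PB = 37.2 × 10^15 bytes = 37,200,000,000,000,000 bytes
1 TiB = 1,099,511,627,776 bytes
37,200,000,000,000,000 / 1,099,511,627,776 = 33,833.203 TiB

33,833.203 TiB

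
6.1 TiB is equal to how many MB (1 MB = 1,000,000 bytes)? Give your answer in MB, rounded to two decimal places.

6.1 TiB = 6.1 × 2^40 bytes = 6,707,020,929,433.6 bytes
1 MB = 10^6 bytes = 1,000,000 bytes
6,707,020,929,433.6 / 1,000,000 = 6,707,020.93 MB

6,707,020.93 MB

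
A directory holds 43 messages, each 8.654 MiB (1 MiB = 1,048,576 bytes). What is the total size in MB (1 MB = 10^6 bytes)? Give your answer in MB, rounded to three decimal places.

Total = 43 × 8.654 MiB = 372.122 MiB
= 372.122 × 1,048,576 bytes = 390,198,198.272 bytes
1 MB = 1,000,000 bytes
390,198,198.272 / 1,000,000 = 390.198 MB

390.198 MB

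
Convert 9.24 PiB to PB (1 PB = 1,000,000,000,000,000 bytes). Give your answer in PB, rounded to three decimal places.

10.403 PB

9.24 PiB × 1,125,899,906,842,624 bytes/PiB = 10,403,315,139,225,845.76 bytes
1 PB = 10^15 bytes = 1,000,000,000,000,000 bytes
10,403,315,139,225,845.76 / 1,000,000,000,000,000 = 10.403 PB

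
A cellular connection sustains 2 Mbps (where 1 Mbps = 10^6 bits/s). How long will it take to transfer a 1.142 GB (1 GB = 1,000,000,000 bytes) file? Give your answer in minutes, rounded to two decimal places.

76.13 minutes

1.142 GB = 1,142,000,000 bytes = 9,136,000,000 bits
2 Mbps = 2,000,000 bits/s
time = 9,136,000,000 / 2,000,000 = 4,568.000 s
4,568.000 s / 60 = 76.13 minutes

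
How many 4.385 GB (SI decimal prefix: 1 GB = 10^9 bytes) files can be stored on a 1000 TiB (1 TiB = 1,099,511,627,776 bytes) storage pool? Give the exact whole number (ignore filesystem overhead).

Capacity: 1000 TiB = 1,099,511,627,776,000 bytes
Per item: 4.385 GB = 4,385,000,000 bytes
⌊1,099,511,627,776,000 / 4,385,000,000⌋ = 250,743

250,743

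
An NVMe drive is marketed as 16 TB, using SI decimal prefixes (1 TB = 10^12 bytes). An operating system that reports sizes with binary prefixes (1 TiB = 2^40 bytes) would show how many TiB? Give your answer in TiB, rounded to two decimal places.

16 TB × 1,000,000,000,000 bytes/TB = 16,000,000,000,000 bytes
1 TiB = 1,099,511,627,776 bytes
16,000,000,000,000 / 1,099,511,627,776 = 14.55 TiB

14.55 TiB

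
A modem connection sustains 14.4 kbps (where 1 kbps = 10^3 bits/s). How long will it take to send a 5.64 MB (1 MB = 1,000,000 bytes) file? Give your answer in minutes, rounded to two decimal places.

5.64 MB = 5,640,000 bytes = 45,120,000 bits
14.4 kbps = 14,400 bits/s
time = 45,120,000 / 14,400 = 3,133.333 s
3,133.333 s / 60 = 52.22 minutes

52.22 minutes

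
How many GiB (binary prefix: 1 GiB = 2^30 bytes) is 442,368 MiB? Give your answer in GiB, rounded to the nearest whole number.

432 GiB

442,368 MiB × 1,048,576 bytes/MiB = 463,856,467,968 bytes
1 GiB = 1,073,741,824 bytes
463,856,467,968 / 1,073,741,824 = 432 GiB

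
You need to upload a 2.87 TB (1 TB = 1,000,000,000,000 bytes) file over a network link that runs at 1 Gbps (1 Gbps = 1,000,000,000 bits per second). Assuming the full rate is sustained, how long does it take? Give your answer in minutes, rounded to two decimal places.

382.67 minutes

2.87 TB = 2,870,000,000,000 bytes = 22,960,000,000,000 bits
1 Gbps = 1,000,000,000 bits/s
time = 22,960,000,000,000 / 1,000,000,000 = 22,960.000 s
22,960.000 s / 60 = 382.67 minutes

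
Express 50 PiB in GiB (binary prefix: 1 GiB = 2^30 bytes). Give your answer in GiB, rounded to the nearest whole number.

50 PiB = 50 × 2^50 bytes = 56,294,995,342,131,200 bytes
1 GiB = 2^30 bytes = 1,073,741,824 bytes
56,294,995,342,131,200 / 1,073,741,824 = 52,428,800 GiB

52,428,800 GiB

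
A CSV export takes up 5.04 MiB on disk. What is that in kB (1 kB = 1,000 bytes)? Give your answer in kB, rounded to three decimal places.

5.04 MiB = 5.04 × 2^20 bytes = 5,284,823.04 bytes
1 kB = 1,000 bytes
5,284,823.04 / 1,000 = 5,284.823 kB

5,284.823 kB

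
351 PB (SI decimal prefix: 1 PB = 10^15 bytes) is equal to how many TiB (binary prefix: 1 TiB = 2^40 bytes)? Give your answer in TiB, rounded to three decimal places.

319,232.640 TiB

351 PB = 351 × 10^15 bytes = 351,000,000,000,000,000 bytes
1 TiB = 2^40 bytes = 1,099,511,627,776 bytes
351,000,000,000,000,000 / 1,099,511,627,776 = 319,232.640 TiB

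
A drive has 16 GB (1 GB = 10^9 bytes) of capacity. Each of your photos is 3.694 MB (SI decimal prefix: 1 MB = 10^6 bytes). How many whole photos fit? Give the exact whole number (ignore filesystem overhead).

4,331

Capacity: 16 GB = 16,000,000,000 bytes
Per item: 3.694 MB = 3,694,000 bytes
⌊16,000,000,000 / 3,694,000⌋ = 4,331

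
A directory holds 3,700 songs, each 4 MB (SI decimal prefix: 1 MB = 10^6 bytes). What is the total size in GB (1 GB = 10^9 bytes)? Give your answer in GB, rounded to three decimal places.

Total = 3,700 × 4 MB = 14,800 MB
= 14,800 × 1,000,000 bytes = 14,800,000,000 bytes
1 GB = 1,000,000,000 bytes
14,800,000,000 / 1,000,000,000 = 14.800 GB

14.800 GB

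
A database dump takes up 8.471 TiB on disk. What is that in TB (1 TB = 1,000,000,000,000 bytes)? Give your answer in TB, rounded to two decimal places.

9.31 TB

8.471 TiB = 8.471 × 2^40 bytes = 9,313,962,998,890.496 bytes
1 TB = 10^12 bytes = 1,000,000,000,000 bytes
9,313,962,998,890.496 / 1,000,000,000,000 = 9.31 TB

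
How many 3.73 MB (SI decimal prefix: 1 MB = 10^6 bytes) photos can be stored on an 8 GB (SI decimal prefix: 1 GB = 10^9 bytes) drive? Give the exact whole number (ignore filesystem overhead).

Capacity: 8 GB = 8,000,000,000 bytes
Per item: 3.73 MB = 3,730,000 bytes
⌊8,000,000,000 / 3,730,000⌋ = 2,144

2,144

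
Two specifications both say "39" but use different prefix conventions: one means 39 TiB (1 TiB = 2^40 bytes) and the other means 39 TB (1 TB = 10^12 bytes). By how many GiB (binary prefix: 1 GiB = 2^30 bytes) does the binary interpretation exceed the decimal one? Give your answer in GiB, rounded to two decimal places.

3,614.42 GiB

39 TiB = 39 × 1,099,511,627,776 = 42,880,953,483,264 bytes
39 TB = 39 × 1,000,000,000,000 = 39,000,000,000,000 bytes
difference = 3,880,953,483,264 bytes
3,880,953,483,264 / 1,073,741,824 = 3,614.42 GiB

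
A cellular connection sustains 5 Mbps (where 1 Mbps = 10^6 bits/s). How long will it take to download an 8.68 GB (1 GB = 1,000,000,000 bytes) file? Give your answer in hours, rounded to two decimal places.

8.68 GB = 8,680,000,000 bytes = 69,440,000,000 bits
5 Mbps = 5,000,000 bits/s
time = 69,440,000,000 / 5,000,000 = 13,888.0000 s
13,888.0000 s / 3600 = 3.86 hours

3.86 hours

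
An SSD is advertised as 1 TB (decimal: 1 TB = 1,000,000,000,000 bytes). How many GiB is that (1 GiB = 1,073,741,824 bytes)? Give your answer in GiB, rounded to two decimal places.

931.32 GiB

1 TB × 1,000,000,000,000 bytes/TB = 1,000,000,000,000 bytes
1 GiB = 1,073,741,824 bytes
1,000,000,000,000 / 1,073,741,824 = 931.32 GiB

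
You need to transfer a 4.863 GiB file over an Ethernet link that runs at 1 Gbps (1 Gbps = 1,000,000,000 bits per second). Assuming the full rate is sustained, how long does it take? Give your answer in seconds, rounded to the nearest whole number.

4.863 GiB = 5,221,606,490.112 bytes = 41,772,851,920.896 bits
1 Gbps = 1,000,000,000 bits/s
time = 41,772,851,920.896 / 1,000,000,000 = 42 s

42 seconds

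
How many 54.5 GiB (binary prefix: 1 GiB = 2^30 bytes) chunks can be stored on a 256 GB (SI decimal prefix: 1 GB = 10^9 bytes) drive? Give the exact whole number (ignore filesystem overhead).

4

Capacity: 256 GB = 256,000,000,000 bytes
Per item: 54.5 GiB = 58,518,929,408 bytes
⌊256,000,000,000 / 58,518,929,408⌋ = 4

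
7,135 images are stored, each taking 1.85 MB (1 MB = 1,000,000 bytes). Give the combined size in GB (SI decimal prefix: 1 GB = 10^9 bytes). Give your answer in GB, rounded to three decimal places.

Total = 7,135 × 1.85 MB = 13199.75 MB
= 13199.75 × 1,000,000 bytes = 13,199,750,000 bytes
1 GB = 1,000,000,000 bytes
13,199,750,000 / 1,000,000,000 = 13.200 GB

13.200 GB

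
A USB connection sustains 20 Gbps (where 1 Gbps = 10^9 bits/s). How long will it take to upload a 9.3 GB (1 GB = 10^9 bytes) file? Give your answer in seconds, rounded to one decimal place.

3.7 seconds

9.3 GB = 9,300,000,000 bytes = 74,400,000,000 bits
20 Gbps = 20,000,000,000 bits/s
time = 74,400,000,000 / 20,000,000,000 = 3.7 s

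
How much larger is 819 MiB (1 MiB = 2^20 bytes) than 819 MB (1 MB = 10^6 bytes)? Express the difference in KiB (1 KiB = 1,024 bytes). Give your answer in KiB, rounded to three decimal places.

38,851.313 KiB

819 MiB = 819 × 1,048,576 = 858,783,744 bytes
819 MB = 819 × 1,000,000 = 819,000,000 bytes
difference = 39,783,744 bytes
39,783,744 / 1,024 = 38,851.313 KiB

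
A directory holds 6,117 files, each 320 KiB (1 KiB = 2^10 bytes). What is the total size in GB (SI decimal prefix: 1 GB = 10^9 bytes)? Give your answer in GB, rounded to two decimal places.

2.00 GB

Total = 6,117 × 320 KiB = 1,957,440 KiB
= 1,957,440 × 1,024 bytes = 2,004,418,560 bytes
1 GB = 1,000,000,000 bytes
2,004,418,560 / 1,000,000,000 = 2.00 GB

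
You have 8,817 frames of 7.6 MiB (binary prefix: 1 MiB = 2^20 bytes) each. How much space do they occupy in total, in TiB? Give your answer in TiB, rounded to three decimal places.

0.064 TiB

Total = 8,817 × 7.6 MiB = 67009.2 MiB
= 67009.2 × 1,048,576 bytes = 70,264,238,899.2 bytes
1 TiB = 1,099,511,627,776 bytes
70,264,238,899.2 / 1,099,511,627,776 = 0.064 TiB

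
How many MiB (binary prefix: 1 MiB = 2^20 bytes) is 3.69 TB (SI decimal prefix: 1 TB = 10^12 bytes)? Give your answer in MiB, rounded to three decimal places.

3,519,058.228 MiB

3.69 TB = 3.69 × 10^12 bytes = 3,690,000,000,000 bytes
1 MiB = 1,048,576 bytes
3,690,000,000,000 / 1,048,576 = 3,519,058.228 MiB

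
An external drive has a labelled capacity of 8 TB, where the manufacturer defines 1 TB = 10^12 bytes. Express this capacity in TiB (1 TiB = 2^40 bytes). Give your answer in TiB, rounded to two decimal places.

7.28 TiB

8 TB = 8 × 10^12 bytes = 8,000,000,000,000 bytes
1 TiB = 2^40 bytes = 1,099,511,627,776 bytes
8,000,000,000,000 / 1,099,511,627,776 = 7.28 TiB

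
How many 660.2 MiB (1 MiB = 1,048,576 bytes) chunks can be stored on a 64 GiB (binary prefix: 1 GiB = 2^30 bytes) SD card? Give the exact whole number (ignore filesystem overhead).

Capacity: 64 GiB = 68,719,476,736 bytes
Per item: 660.2 MiB = 692,269,875.2 bytes
⌊68,719,476,736 / 692,269,875.2⌋ = 99

99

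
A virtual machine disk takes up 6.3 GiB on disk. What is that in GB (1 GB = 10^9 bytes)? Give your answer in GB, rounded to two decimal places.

6.76 GB

6.3 GiB = 6.3 × 2^30 bytes = 6,764,573,491.2 bytes
1 GB = 10^9 bytes = 1,000,000,000 bytes
6,764,573,491.2 / 1,000,000,000 = 6.76 GB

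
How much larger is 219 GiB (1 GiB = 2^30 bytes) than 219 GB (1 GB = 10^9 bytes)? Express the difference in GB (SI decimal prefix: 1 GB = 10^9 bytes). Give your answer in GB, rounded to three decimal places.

219 GiB = 219 × 1,073,741,824 = 235,149,459,456 bytes
219 GB = 219 × 1,000,000,000 = 219,000,000,000 bytes
difference = 16,149,459,456 bytes
16,149,459,456 / 1,000,000,000 = 16.149 GB

16.149 GB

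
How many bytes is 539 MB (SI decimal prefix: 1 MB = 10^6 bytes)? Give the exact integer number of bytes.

539,000,000 bytes

539 × 1,000,000 = 539,000,000 bytes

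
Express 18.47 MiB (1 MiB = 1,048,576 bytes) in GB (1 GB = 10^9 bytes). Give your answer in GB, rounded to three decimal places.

0.019 GB

18.47 MiB × 1,048,576 bytes/MiB = 19,367,198.72 bytes
1 GB = 10^9 bytes = 1,000,000,000 bytes
19,367,198.72 / 1,000,000,000 = 0.019 GB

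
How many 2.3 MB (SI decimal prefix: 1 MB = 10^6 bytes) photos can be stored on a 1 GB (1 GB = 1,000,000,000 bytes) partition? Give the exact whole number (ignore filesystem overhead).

434

Capacity: 1 GB = 1,000,000,000 bytes
Per item: 2.3 MB = 2,300,000 bytes
⌊1,000,000,000 / 2,300,000⌋ = 434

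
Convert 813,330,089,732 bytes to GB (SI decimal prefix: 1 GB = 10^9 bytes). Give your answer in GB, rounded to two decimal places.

813,330,089,732 bytes given.
1 GB = 1,000,000,000 bytes
813,330,089,732 / 1,000,000,000 = 813.33 GB

813.33 GB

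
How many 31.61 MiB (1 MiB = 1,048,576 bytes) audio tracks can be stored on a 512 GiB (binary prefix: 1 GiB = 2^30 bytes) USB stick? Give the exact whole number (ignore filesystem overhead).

16,586

Capacity: 512 GiB = 549,755,813,888 bytes
Per item: 31.61 MiB = 33,145,487.36 bytes
⌊549,755,813,888 / 33,145,487.36⌋ = 16,586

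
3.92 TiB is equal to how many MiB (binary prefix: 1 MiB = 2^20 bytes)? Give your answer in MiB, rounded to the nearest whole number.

4,110,418 MiB

3.92 TiB × 1,099,511,627,776 bytes/TiB = 4,310,085,580,881.92 bytes
1 MiB = 2^20 bytes = 1,048,576 bytes
4,310,085,580,881.92 / 1,048,576 = 4,110,418 MiB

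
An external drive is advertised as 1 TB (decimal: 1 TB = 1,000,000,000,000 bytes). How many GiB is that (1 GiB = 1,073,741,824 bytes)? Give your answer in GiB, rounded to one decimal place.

931.3 GiB

1 TB = 1 × 10^12 bytes = 1,000,000,000,000 bytes
1 GiB = 2^30 bytes = 1,073,741,824 bytes
1,000,000,000,000 / 1,073,741,824 = 931.3 GiB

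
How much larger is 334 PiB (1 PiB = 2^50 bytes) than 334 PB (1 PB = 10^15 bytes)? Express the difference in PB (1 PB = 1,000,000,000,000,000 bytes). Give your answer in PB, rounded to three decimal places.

42.051 PB

334 PiB = 334 × 1,125,899,906,842,624 = 376,050,568,885,436,416 bytes
334 PB = 334 × 1,000,000,000,000,000 = 334,000,000,000,000,000 bytes
difference = 42,050,568,885,436,416 bytes
42,050,568,885,436,416 / 1,000,000,000,000,000 = 42.051 PB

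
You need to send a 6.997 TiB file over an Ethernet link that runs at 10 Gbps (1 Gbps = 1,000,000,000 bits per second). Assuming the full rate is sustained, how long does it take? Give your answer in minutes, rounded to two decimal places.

6.997 TiB = 7,693,282,859,548.672 bytes = 61,546,262,876,389.376 bits
10 Gbps = 10,000,000,000 bits/s
time = 61,546,262,876,389.376 / 10,000,000,000 = 6,154.626 s
6,154.626 s / 60 = 102.58 minutes

102.58 minutes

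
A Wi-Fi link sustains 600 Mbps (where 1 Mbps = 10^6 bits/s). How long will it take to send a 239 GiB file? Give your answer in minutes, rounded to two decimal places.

57.03 minutes

239 GiB = 256,624,295,936 bytes = 2,052,994,367,488 bits
600 Mbps = 600,000,000 bits/s
time = 2,052,994,367,488 / 600,000,000 = 3,421.657 s
3,421.657 s / 60 = 57.03 minutes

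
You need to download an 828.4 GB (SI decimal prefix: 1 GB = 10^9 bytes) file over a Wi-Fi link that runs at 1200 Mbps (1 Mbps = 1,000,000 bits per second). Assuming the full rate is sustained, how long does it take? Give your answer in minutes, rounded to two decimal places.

92.04 minutes

828.4 GB = 828,400,000,000 bytes = 6,627,200,000,000 bits
1200 Mbps = 1,200,000,000 bits/s
time = 6,627,200,000,000 / 1,200,000,000 = 5,522.667 s
5,522.667 s / 60 = 92.04 minutes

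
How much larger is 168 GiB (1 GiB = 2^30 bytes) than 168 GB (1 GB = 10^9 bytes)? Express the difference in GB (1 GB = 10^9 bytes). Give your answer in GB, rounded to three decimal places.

12.389 GB

168 GiB = 168 × 1,073,741,824 = 180,388,626,432 bytes
168 GB = 168 × 1,000,000,000 = 168,000,000,000 bytes
difference = 12,388,626,432 bytes
12,388,626,432 / 1,000,000,000 = 12.389 GB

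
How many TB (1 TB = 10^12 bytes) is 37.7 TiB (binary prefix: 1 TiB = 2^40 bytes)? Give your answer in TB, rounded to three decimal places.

41.452 TB

37.7 TiB = 37.7 × 2^40 bytes = 41,451,588,367,155.2 bytes
1 TB = 1,000,000,000,000 bytes
41,451,588,367,155.2 / 1,000,000,000,000 = 41.452 TB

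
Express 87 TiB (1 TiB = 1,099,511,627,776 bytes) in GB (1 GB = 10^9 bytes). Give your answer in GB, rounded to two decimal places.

87 TiB = 87 × 2^40 bytes = 95,657,511,616,512 bytes
1 GB = 10^9 bytes = 1,000,000,000 bytes
95,657,511,616,512 / 1,000,000,000 = 95,657.51 GB

95,657.51 GB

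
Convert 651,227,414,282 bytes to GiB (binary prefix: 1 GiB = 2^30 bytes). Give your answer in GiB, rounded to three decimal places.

651,227,414,282 bytes given.
1 GiB = 1,073,741,824 bytes
651,227,414,282 / 1,073,741,824 = 606.503 GiB

606.503 GiB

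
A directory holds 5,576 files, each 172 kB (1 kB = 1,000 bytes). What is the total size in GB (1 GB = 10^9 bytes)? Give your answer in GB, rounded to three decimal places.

0.959 GB

Total = 5,576 × 172 kB = 959,072 kB
= 959,072 × 1,000 bytes = 959,072,000 bytes
1 GB = 1,000,000,000 bytes
959,072,000 / 1,000,000,000 = 0.959 GB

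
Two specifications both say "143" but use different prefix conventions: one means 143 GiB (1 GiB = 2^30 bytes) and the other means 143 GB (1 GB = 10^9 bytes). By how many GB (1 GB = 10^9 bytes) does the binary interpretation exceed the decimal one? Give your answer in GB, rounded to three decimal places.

10.545 GB

143 GiB = 143 × 1,073,741,824 = 153,545,080,832 bytes
143 GB = 143 × 1,000,000,000 = 143,000,000,000 bytes
difference = 10,545,080,832 bytes
10,545,080,832 / 1,000,000,000 = 10.545 GB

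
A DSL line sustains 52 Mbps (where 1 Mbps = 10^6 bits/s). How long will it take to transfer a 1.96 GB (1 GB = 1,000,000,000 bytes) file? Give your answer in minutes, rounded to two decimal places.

5.03 minutes

1.96 GB = 1,960,000,000 bytes = 15,680,000,000 bits
52 Mbps = 52,000,000 bits/s
time = 15,680,000,000 / 52,000,000 = 301.538 s
301.538 s / 60 = 5.03 minutes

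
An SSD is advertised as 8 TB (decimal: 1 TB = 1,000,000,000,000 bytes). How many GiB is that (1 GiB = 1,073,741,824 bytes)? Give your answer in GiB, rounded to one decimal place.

8 TB = 8 × 10^12 bytes = 8,000,000,000,000 bytes
1 GiB = 2^30 bytes = 1,073,741,824 bytes
8,000,000,000,000 / 1,073,741,824 = 7,450.6 GiB

7,450.6 GiB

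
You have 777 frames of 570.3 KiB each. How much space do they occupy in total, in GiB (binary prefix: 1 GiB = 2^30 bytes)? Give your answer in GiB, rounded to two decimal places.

0.42 GiB

Total = 777 × 570.3 KiB = 443123.1 KiB
= 443123.1 × 1,024 bytes = 453,758,054.4 bytes
1 GiB = 1,073,741,824 bytes
453,758,054.4 / 1,073,741,824 = 0.42 GiB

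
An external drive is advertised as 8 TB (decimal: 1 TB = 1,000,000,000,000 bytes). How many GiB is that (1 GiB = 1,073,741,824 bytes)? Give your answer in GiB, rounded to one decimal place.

8 TB × 1,000,000,000,000 bytes/TB = 8,000,000,000,000 bytes
1 GiB = 1,073,741,824 bytes
8,000,000,000,000 / 1,073,741,824 = 7,450.6 GiB

7,450.6 GiB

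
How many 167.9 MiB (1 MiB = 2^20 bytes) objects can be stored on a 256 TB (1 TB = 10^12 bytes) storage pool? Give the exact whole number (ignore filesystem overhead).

1,454,083

Capacity: 256 TB = 256,000,000,000,000 bytes
Per item: 167.9 MiB = 176,055,910.4 bytes
⌊256,000,000,000,000 / 176,055,910.4⌋ = 1,454,083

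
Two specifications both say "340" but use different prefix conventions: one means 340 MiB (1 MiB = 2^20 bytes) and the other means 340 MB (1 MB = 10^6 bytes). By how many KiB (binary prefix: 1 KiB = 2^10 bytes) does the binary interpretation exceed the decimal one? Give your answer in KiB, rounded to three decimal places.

16,128.750 KiB

340 MiB = 340 × 1,048,576 = 356,515,840 bytes
340 MB = 340 × 1,000,000 = 340,000,000 bytes
difference = 16,515,840 bytes
16,515,840 / 1,024 = 16,128.750 KiB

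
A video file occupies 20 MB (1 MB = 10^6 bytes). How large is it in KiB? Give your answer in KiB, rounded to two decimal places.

20 MB × 1,000,000 bytes/MB = 20,000,000 bytes
1 KiB = 1,024 bytes
20,000,000 / 1,024 = 19,531.25 KiB

19,531.25 KiB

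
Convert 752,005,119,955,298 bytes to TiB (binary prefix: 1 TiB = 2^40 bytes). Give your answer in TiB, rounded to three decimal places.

683.945 TiB

752,005,119,955,298 bytes given.
1 TiB = 2^40 bytes = 1,099,511,627,776 bytes
752,005,119,955,298 / 1,099,511,627,776 = 683.945 TiB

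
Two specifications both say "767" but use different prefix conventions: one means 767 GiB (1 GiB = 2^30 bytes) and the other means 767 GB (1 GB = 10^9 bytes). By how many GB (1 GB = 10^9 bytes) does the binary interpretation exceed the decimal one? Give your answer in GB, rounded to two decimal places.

56.56 GB

767 GiB = 767 × 1,073,741,824 = 823,559,979,008 bytes
767 GB = 767 × 1,000,000,000 = 767,000,000,000 bytes
difference = 56,559,979,008 bytes
56,559,979,008 / 1,000,000,000 = 56.56 GB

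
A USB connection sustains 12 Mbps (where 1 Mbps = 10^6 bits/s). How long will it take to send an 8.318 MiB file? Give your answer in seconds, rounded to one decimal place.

5.8 seconds

8.318 MiB = 8,722,055.168 bytes = 69,776,441.344 bits
12 Mbps = 12,000,000 bits/s
time = 69,776,441.344 / 12,000,000 = 5.8 s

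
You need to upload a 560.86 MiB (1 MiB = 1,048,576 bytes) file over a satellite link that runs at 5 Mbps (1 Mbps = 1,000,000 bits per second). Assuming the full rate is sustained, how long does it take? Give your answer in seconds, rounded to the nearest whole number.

560.86 MiB = 588,104,335.36 bytes = 4,704,834,682.88 bits
5 Mbps = 5,000,000 bits/s
time = 4,704,834,682.88 / 5,000,000 = 941 s

941 seconds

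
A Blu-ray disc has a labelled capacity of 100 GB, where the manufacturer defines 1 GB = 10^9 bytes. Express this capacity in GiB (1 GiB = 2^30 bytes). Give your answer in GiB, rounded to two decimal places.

93.13 GiB

100 GB = 100 × 10^9 bytes = 100,000,000,000 bytes
1 GiB = 1,073,741,824 bytes
100,000,000,000 / 1,073,741,824 = 93.13 GiB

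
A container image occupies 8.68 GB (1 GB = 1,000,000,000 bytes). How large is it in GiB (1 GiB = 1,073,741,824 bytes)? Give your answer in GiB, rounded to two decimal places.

8.08 GiB

8.68 GB = 8.68 × 10^9 bytes = 8,680,000,000 bytes
1 GiB = 1,073,741,824 bytes
8,680,000,000 / 1,073,741,824 = 8.08 GiB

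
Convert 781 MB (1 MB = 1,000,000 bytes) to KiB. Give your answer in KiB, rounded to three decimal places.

781 MB × 1,000,000 bytes/MB = 781,000,000 bytes
1 KiB = 1,024 bytes
781,000,000 / 1,024 = 762,695.313 KiB

762,695.313 KiB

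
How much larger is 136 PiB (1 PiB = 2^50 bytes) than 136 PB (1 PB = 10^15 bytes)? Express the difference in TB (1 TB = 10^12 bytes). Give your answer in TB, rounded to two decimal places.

136 PiB = 136 × 1,125,899,906,842,624 = 153,122,387,330,596,864 bytes
136 PB = 136 × 1,000,000,000,000,000 = 136,000,000,000,000,000 bytes
difference = 17,122,387,330,596,864 bytes
17,122,387,330,596,864 / 1,000,000,000,000 = 17,122.39 TB

17,122.39 TB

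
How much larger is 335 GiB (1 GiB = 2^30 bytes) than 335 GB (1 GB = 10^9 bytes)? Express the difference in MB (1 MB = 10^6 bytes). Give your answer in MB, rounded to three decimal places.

24,703.511 MB

335 GiB = 335 × 1,073,741,824 = 359,703,511,040 bytes
335 GB = 335 × 1,000,000,000 = 335,000,000,000 bytes
difference = 24,703,511,040 bytes
24,703,511,040 / 1,000,000 = 24,703.511 MB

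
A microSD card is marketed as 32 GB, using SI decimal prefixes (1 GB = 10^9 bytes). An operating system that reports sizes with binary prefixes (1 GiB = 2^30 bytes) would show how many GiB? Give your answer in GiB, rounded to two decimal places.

29.80 GiB

32 GB = 32 × 10^9 bytes = 32,000,000,000 bytes
1 GiB = 1,073,741,824 bytes
32,000,000,000 / 1,073,741,824 = 29.80 GiB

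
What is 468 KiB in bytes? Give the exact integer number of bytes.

468 × 1,024 = 479,232 bytes  (1 KiB = 2^10 bytes)

479,232 bytes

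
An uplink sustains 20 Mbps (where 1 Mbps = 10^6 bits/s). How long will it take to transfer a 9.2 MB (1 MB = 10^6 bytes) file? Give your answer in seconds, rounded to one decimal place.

3.7 seconds

9.2 MB = 9,200,000 bytes = 73,600,000 bits
20 Mbps = 20,000,000 bits/s
time = 73,600,000 / 20,000,000 = 3.7 s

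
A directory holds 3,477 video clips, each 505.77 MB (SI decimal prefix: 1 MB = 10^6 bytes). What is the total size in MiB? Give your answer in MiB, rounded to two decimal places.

1,677,095.69 MiB

Total = 3,477 × 505.77 MB = 1758562.29 MB
= 1758562.29 × 1,000,000 bytes = 1,758,562,290,000 bytes
1 MiB = 1,048,576 bytes
1,758,562,290,000 / 1,048,576 = 1,677,095.69 MiB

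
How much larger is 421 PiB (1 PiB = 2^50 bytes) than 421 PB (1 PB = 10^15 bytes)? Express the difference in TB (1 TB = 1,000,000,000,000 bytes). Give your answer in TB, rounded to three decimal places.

53,003.861 TB

421 PiB = 421 × 1,125,899,906,842,624 = 474,003,860,780,744,704 bytes
421 PB = 421 × 1,000,000,000,000,000 = 421,000,000,000,000,000 bytes
difference = 53,003,860,780,744,704 bytes
53,003,860,780,744,704 / 1,000,000,000,000 = 53,003.861 TB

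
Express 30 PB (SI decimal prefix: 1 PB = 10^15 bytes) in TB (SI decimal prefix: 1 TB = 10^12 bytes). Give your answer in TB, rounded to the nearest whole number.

30,000 TB

30 PB = 30 × 10^15 bytes = 30,000,000,000,000,000 bytes
1 TB = 10^12 bytes = 1,000,000,000,000 bytes
30,000,000,000,000,000 / 1,000,000,000,000 = 30,000 TB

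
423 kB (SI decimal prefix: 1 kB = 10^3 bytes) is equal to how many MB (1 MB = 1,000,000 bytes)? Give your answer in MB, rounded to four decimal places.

423 kB = 423 × 10^3 bytes = 423,000 bytes
1 MB = 10^6 bytes = 1,000,000 bytes
423,000 / 1,000,000 = 0.4230 MB

0.4230 MB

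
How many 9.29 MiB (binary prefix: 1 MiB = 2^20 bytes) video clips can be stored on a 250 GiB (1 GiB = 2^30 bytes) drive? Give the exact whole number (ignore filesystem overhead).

27,556

Capacity: 250 GiB = 268,435,456,000 bytes
Per item: 9.29 MiB = 9,741,271.04 bytes
⌊268,435,456,000 / 9,741,271.04⌋ = 27,556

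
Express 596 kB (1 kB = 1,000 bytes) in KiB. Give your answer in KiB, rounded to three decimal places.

582.031 KiB

596 kB × 1,000 bytes/kB = 596,000 bytes
1 KiB = 2^10 bytes = 1,024 bytes
596,000 / 1,024 = 582.031 KiB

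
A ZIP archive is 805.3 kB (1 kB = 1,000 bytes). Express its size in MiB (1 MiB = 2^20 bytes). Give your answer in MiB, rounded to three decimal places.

0.768 MiB

805.3 kB = 805.3 × 10^3 bytes = 805,300 bytes
1 MiB = 2^20 bytes = 1,048,576 bytes
805,300 / 1,048,576 = 0.768 MiB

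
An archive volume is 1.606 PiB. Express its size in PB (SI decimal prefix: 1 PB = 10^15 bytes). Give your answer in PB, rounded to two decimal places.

1.606 PiB × 1,125,899,906,842,624 bytes/PiB = 1,808,195,250,389,254.144 bytes
1 PB = 10^15 bytes = 1,000,000,000,000,000 bytes
1,808,195,250,389,254.144 / 1,000,000,000,000,000 = 1.81 PB

1.81 PB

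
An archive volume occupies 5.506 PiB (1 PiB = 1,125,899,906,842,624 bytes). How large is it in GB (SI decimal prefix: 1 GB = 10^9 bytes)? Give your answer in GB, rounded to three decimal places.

5.506 PiB = 5.506 × 2^50 bytes = 6,199,204,887,075,487.744 bytes
1 GB = 1,000,000,000 bytes
6,199,204,887,075,487.744 / 1,000,000,000 = 6,199,204.887 GB

6,199,204.887 GB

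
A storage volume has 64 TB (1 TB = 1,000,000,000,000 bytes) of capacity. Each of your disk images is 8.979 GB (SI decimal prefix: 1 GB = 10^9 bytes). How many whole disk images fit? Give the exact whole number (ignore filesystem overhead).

Capacity: 64 TB = 64,000,000,000,000 bytes
Per item: 8.979 GB = 8,979,000,000 bytes
⌊64,000,000,000,000 / 8,979,000,000⌋ = 7,127

7,127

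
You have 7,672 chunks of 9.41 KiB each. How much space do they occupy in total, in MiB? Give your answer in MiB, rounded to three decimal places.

Total = 7,672 × 9.41 KiB = 72193.52 KiB
= 72193.52 × 1,024 bytes = 73,926,164.48 bytes
1 MiB = 1,048,576 bytes
73,926,164.48 / 1,048,576 = 70.501 MiB

70.501 MiB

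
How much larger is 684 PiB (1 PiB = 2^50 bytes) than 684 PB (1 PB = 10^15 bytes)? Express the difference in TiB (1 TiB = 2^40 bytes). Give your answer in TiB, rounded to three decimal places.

684 PiB = 684 × 1,125,899,906,842,624 = 770,115,536,280,354,816 bytes
684 PB = 684 × 1,000,000,000,000,000 = 684,000,000,000,000,000 bytes
difference = 86,115,536,280,354,816 bytes
86,115,536,280,354,816 / 1,099,511,627,776 = 78,321.624 TiB

78,321.624 TiB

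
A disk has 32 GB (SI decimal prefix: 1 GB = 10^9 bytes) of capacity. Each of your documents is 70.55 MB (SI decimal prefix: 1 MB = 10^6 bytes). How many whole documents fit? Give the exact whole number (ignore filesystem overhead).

453

Capacity: 32 GB = 32,000,000,000 bytes
Per item: 70.55 MB = 70,550,000 bytes
⌊32,000,000,000 / 70,550,000⌋ = 453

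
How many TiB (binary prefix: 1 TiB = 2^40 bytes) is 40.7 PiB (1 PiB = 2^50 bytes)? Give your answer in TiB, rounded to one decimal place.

41,676.8 TiB

40.7 PiB = 40.7 × 2^50 bytes = 45,824,126,208,494,796.8 bytes
1 TiB = 2^40 bytes = 1,099,511,627,776 bytes
45,824,126,208,494,796.8 / 1,099,511,627,776 = 41,676.8 TiB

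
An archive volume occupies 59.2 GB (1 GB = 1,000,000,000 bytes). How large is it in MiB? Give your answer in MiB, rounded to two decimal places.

56,457.52 MiB

59.2 GB = 59.2 × 10^9 bytes = 59,200,000,000 bytes
1 MiB = 2^20 bytes = 1,048,576 bytes
59,200,000,000 / 1,048,576 = 56,457.52 MiB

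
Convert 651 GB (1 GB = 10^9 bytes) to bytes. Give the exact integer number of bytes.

651,000,000,000 bytes

651 × 1,000,000,000 = 651,000,000,000 bytes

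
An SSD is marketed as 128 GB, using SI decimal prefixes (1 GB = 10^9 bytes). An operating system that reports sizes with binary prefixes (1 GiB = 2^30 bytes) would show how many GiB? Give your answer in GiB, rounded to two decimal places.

128 GB = 128 × 10^9 bytes = 128,000,000,000 bytes
1 GiB = 1,073,741,824 bytes
128,000,000,000 / 1,073,741,824 = 119.21 GiB

119.21 GiB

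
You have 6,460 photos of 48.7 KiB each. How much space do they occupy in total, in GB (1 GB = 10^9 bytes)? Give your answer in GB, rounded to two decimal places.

Total = 6,460 × 48.7 KiB = 314,602 KiB
= 314,602 × 1,024 bytes = 322,152,448 bytes
1 GB = 1,000,000,000 bytes
322,152,448 / 1,000,000,000 = 0.32 GB

0.32 GB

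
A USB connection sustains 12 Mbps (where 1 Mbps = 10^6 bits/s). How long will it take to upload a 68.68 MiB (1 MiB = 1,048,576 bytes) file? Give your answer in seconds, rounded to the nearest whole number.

48 seconds

68.68 MiB = 72,016,199.68 bytes = 576,129,597.44 bits
12 Mbps = 12,000,000 bits/s
time = 576,129,597.44 / 12,000,000 = 48 s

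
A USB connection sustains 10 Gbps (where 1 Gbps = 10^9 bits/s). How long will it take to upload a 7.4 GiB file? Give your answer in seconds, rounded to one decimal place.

6.4 seconds

7.4 GiB = 7,945,689,497.6 bytes = 63,565,515,980.8 bits
10 Gbps = 10,000,000,000 bits/s
time = 63,565,515,980.8 / 10,000,000,000 = 6.4 s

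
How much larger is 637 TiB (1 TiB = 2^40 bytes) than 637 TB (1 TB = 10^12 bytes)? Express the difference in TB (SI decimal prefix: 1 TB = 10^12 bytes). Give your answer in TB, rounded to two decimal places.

63.39 TB

637 TiB = 637 × 1,099,511,627,776 = 700,388,906,893,312 bytes
637 TB = 637 × 1,000,000,000,000 = 637,000,000,000,000 bytes
difference = 63,388,906,893,312 bytes
63,388,906,893,312 / 1,000,000,000,000 = 63.39 TB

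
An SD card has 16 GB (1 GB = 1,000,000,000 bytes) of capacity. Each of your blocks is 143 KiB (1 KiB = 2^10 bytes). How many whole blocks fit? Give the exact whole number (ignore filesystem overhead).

109,265

Capacity: 16 GB = 16,000,000,000 bytes
Per item: 143 KiB = 146,432 bytes
⌊16,000,000,000 / 146,432⌋ = 109,265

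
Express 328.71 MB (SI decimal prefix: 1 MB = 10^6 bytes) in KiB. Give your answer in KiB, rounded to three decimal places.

328.71 MB × 1,000,000 bytes/MB = 328,710,000 bytes
1 KiB = 2^10 bytes = 1,024 bytes
328,710,000 / 1,024 = 321,005.859 KiB

321,005.859 KiB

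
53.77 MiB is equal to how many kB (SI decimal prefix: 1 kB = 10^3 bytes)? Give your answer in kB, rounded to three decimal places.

56,381.932 kB

53.77 MiB = 53.77 × 2^20 bytes = 56,381,931.52 bytes
1 kB = 10^3 bytes = 1,000 bytes
56,381,931.52 / 1,000 = 56,381.932 kB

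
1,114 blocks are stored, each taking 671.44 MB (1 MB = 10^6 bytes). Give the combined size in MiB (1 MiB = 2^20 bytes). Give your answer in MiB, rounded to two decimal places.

713,333.28 MiB

Total = 1,114 × 671.44 MB = 747984.16 MB
= 747984.16 × 1,000,000 bytes = 747,984,160,000 bytes
1 MiB = 1,048,576 bytes
747,984,160,000 / 1,048,576 = 713,333.28 MiB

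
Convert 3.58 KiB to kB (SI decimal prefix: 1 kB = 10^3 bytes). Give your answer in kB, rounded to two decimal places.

3.67 kB

3.58 KiB × 1,024 bytes/KiB = 3,665.92 bytes
1 kB = 1,000 bytes
3,665.92 / 1,000 = 3.67 kB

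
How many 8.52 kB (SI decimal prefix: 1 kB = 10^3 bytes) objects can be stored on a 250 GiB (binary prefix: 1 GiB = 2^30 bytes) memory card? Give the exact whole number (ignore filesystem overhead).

Capacity: 250 GiB = 268,435,456,000 bytes
Per item: 8.52 kB = 8,520 bytes
⌊268,435,456,000 / 8,520⌋ = 31,506,508

31,506,508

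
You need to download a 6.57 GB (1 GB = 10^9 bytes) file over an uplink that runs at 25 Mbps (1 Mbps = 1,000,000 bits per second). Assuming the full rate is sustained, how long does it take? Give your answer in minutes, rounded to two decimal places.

6.57 GB = 6,570,000,000 bytes = 52,560,000,000 bits
25 Mbps = 25,000,000 bits/s
time = 52,560,000,000 / 25,000,000 = 2,102.400 s
2,102.400 s / 60 = 35.04 minutes

35.04 minutes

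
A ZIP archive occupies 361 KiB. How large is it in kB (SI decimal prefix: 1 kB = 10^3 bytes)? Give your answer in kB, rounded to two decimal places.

361 KiB = 361 × 2^10 bytes = 369,664 bytes
1 kB = 1,000 bytes
369,664 / 1,000 = 369.66 kB

369.66 kB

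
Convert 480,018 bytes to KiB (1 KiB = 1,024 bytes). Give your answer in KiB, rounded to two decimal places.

468.77 KiB

480,018 bytes given.
1 KiB = 1,024 bytes
480,018 / 1,024 = 468.77 KiB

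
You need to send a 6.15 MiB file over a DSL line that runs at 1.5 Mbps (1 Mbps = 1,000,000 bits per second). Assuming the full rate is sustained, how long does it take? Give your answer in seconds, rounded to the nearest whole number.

34 seconds

6.15 MiB = 6,448,742.4 bytes = 51,589,939.2 bits
1.5 Mbps = 1,500,000 bits/s
time = 51,589,939.2 / 1,500,000 = 34 s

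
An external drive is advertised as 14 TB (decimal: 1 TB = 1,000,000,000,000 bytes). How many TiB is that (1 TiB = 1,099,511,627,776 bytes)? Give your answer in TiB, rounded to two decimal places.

12.73 TiB

14 TB = 14 × 10^12 bytes = 14,000,000,000,000 bytes
1 TiB = 1,099,511,627,776 bytes
14,000,000,000,000 / 1,099,511,627,776 = 12.73 TiB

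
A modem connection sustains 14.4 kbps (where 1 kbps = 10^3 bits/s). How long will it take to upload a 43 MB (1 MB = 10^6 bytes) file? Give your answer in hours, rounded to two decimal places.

6.64 hours

43 MB = 43,000,000 bytes = 344,000,000 bits
14.4 kbps = 14,400 bits/s
time = 344,000,000 / 14,400 = 23,888.8889 s
23,888.8889 s / 3600 = 6.64 hours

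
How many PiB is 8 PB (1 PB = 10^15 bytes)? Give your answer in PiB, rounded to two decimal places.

7.11 PiB

8 PB = 8 × 10^15 bytes = 8,000,000,000,000,000 bytes
1 PiB = 2^50 bytes = 1,125,899,906,842,624 bytes
8,000,000,000,000,000 / 1,125,899,906,842,624 = 7.11 PiB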